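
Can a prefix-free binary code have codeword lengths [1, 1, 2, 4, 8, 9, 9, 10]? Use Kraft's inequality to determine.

Kraft inequality: Σ 2^(-l_i) ≤ 1 for prefix-free code
Calculating: 2^(-1) + 2^(-1) + 2^(-2) + 2^(-4) + 2^(-8) + 2^(-9) + 2^(-9) + 2^(-10)
= 0.5 + 0.5 + 0.25 + 0.0625 + 0.00390625 + 0.001953125 + 0.001953125 + 0.0009765625
= 1.3213
Since 1.3213 > 1, prefix-free code does not exist


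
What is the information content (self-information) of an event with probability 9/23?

Information content I(x) = -log₂(p(x))
I = -log₂(9/23) = -log₂(0.3913)
I = 1.3536 bits


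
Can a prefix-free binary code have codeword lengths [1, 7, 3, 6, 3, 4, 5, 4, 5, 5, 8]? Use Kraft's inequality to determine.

Kraft inequality: Σ 2^(-l_i) ≤ 1 for prefix-free code
Calculating: 2^(-1) + 2^(-7) + 2^(-3) + 2^(-6) + 2^(-3) + 2^(-4) + 2^(-5) + 2^(-4) + 2^(-5) + 2^(-5) + 2^(-8)
= 0.5 + 0.0078125 + 0.125 + 0.015625 + 0.125 + 0.0625 + 0.03125 + 0.0625 + 0.03125 + 0.03125 + 0.00390625
= 0.9961
Since 0.9961 ≤ 1, prefix-free code exists


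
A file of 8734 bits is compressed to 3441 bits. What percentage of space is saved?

Space savings = (1 - Compressed/Original) × 100%
= (1 - 3441/8734) × 100%
= 60.60%


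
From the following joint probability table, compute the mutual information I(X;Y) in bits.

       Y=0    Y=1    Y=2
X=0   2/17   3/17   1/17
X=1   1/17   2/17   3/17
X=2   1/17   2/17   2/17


H(X) = 1.5799, H(Y) = 1.5486, H(X,Y) = 3.0575
I(X;Y) = H(X) + H(Y) - H(X,Y) = 0.0710 bits


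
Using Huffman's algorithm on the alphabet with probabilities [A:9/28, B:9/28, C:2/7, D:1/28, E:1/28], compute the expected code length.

Huffman tree construction:
Combine smallest probabilities repeatedly
Resulting codes:
  A: 10 (length 2)
  B: 11 (length 2)
  C: 01 (length 2)
  D: 000 (length 3)
  E: 001 (length 3)
Average length = Σ p(s) × length(s) = 2.0714 bits


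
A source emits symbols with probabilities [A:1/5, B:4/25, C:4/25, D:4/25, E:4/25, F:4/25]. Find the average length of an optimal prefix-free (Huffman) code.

Huffman tree construction:
Combine smallest probabilities repeatedly
Resulting codes:
  A: 01 (length 2)
  B: 100 (length 3)
  C: 101 (length 3)
  D: 110 (length 3)
  E: 111 (length 3)
  F: 00 (length 2)
Average length = Σ p(s) × length(s) = 2.6400 bits


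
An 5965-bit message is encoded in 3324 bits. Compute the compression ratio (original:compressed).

Compression ratio = Original / Compressed
= 5965 / 3324 = 1.79:1


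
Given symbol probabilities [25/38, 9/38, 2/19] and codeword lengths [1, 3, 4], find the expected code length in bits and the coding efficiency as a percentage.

Average length L = Σ p_i × l_i = 1.7895 bits
Entropy H = 1.2315 bits
Efficiency η = H/L × 100% = 68.82%


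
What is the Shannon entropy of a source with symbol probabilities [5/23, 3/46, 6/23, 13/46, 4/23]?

H(X) = -Σ p(x) log₂ p(x)
  -5/23 × log₂(5/23) = 0.4786
  -3/46 × log₂(3/46) = 0.2569
  -6/23 × log₂(6/23) = 0.5057
  -13/46 × log₂(13/46) = 0.5152
  -4/23 × log₂(4/23) = 0.4389
H(X) = 2.1953 bits


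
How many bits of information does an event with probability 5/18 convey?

Information content I(x) = -log₂(p(x))
I = -log₂(5/18) = -log₂(0.2778)
I = 1.8480 bits


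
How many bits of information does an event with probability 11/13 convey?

Information content I(x) = -log₂(p(x))
I = -log₂(11/13) = -log₂(0.8462)
I = 0.2410 bits


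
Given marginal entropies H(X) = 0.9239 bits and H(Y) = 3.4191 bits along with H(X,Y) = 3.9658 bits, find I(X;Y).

I(X;Y) = H(X) + H(Y) - H(X,Y)
I(X;Y) = 0.9239 + 3.4191 - 3.9658 = 0.3772 bits


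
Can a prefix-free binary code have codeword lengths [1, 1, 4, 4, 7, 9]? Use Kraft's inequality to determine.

Kraft inequality: Σ 2^(-l_i) ≤ 1 for prefix-free code
Calculating: 2^(-1) + 2^(-1) + 2^(-4) + 2^(-4) + 2^(-7) + 2^(-9)
= 0.5 + 0.5 + 0.0625 + 0.0625 + 0.0078125 + 0.001953125
= 1.1348
Since 1.1348 > 1, prefix-free code does not exist


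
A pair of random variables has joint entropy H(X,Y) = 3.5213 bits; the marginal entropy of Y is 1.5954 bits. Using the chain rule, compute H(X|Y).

Chain rule: H(X,Y) = H(X|Y) + H(Y)
H(X|Y) = H(X,Y) - H(Y) = 3.5213 - 1.5954 = 1.9259 bits


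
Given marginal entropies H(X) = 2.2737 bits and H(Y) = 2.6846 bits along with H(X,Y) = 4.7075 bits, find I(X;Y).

I(X;Y) = H(X) + H(Y) - H(X,Y)
I(X;Y) = 2.2737 + 2.6846 - 4.7075 = 0.2508 bits


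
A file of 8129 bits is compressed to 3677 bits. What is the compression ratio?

Compression ratio = Original / Compressed
= 8129 / 3677 = 2.21:1


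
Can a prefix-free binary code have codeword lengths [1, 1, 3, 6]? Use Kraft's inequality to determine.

Kraft inequality: Σ 2^(-l_i) ≤ 1 for prefix-free code
Calculating: 2^(-1) + 2^(-1) + 2^(-3) + 2^(-6)
= 0.5 + 0.5 + 0.125 + 0.015625
= 1.1406
Since 1.1406 > 1, prefix-free code does not exist


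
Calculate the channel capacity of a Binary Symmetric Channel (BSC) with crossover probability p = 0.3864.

For BSC with error probability p:
C = 1 - H(p) where H(p) is binary entropy
H(0.3864) = -0.3864 × log₂(0.3864) - 0.6136 × log₂(0.6136)
H(p) = 0.9624
C = 1 - 0.9624 = 0.0376 bits/use


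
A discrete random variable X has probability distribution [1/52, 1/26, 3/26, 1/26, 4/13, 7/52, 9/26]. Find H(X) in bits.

H(X) = -Σ p(x) log₂ p(x)
  -1/52 × log₂(1/52) = 0.1096
  -1/26 × log₂(1/26) = 0.1808
  -3/26 × log₂(3/26) = 0.3595
  -1/26 × log₂(1/26) = 0.1808
  -4/13 × log₂(4/13) = 0.5232
  -7/52 × log₂(7/52) = 0.3895
  -9/26 × log₂(9/26) = 0.5298
H(X) = 2.2731 bits


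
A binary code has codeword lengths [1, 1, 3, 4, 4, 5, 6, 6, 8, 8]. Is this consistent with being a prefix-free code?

Kraft inequality: Σ 2^(-l_i) ≤ 1 for prefix-free code
Calculating: 2^(-1) + 2^(-1) + 2^(-3) + 2^(-4) + 2^(-4) + 2^(-5) + 2^(-6) + 2^(-6) + 2^(-8) + 2^(-8)
= 0.5 + 0.5 + 0.125 + 0.0625 + 0.0625 + 0.03125 + 0.015625 + 0.015625 + 0.00390625 + 0.00390625
= 1.3203
Since 1.3203 > 1, prefix-free code does not exist


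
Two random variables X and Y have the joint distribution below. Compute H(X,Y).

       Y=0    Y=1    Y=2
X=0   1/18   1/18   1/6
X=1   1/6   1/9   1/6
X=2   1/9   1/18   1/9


H(X,Y) = -Σ p(x,y) log₂ p(x,y)
  p(0,0)=1/18: -0.0556 × log₂(0.0556) = 0.2317
  p(0,1)=1/18: -0.0556 × log₂(0.0556) = 0.2317
  p(0,2)=1/6: -0.1667 × log₂(0.1667) = 0.4308
  p(1,0)=1/6: -0.1667 × log₂(0.1667) = 0.4308
  p(1,1)=1/9: -0.1111 × log₂(0.1111) = 0.3522
  p(1,2)=1/6: -0.1667 × log₂(0.1667) = 0.4308
  p(2,0)=1/9: -0.1111 × log₂(0.1111) = 0.3522
  p(2,1)=1/18: -0.0556 × log₂(0.0556) = 0.2317
  p(2,2)=1/9: -0.1111 × log₂(0.1111) = 0.3522
H(X,Y) = 3.0441 bits


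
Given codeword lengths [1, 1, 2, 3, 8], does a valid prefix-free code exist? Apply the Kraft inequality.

Kraft inequality: Σ 2^(-l_i) ≤ 1 for prefix-free code
Calculating: 2^(-1) + 2^(-1) + 2^(-2) + 2^(-3) + 2^(-8)
= 0.5 + 0.5 + 0.25 + 0.125 + 0.00390625
= 1.3789
Since 1.3789 > 1, prefix-free code does not exist


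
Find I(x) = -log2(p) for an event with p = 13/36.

Information content I(x) = -log₂(p(x))
I = -log₂(13/36) = -log₂(0.3611)
I = 1.4695 bits


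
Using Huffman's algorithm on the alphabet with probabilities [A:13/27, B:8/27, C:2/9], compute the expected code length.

Huffman tree construction:
Combine smallest probabilities repeatedly
Resulting codes:
  A: 0 (length 1)
  B: 11 (length 2)
  C: 10 (length 2)
Average length = Σ p(s) × length(s) = 1.5185 bits


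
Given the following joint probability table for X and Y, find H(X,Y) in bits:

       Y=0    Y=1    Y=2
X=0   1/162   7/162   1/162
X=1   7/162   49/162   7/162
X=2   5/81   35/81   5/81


H(X,Y) = -Σ p(x,y) log₂ p(x,y)
  p(0,0)=1/162: -0.0062 × log₂(0.0062) = 0.0453
  p(0,1)=7/162: -0.0432 × log₂(0.0432) = 0.1958
  p(0,2)=1/162: -0.0062 × log₂(0.0062) = 0.0453
  p(1,0)=7/162: -0.0432 × log₂(0.0432) = 0.1958
  p(1,1)=49/162: -0.3025 × log₂(0.3025) = 0.5218
  p(1,2)=7/162: -0.0432 × log₂(0.0432) = 0.1958
  p(2,0)=5/81: -0.0617 × log₂(0.0617) = 0.2480
  p(2,1)=35/81: -0.4321 × log₂(0.4321) = 0.5231
  p(2,2)=5/81: -0.0617 × log₂(0.0617) = 0.2480
H(X,Y) = 2.2191 bits


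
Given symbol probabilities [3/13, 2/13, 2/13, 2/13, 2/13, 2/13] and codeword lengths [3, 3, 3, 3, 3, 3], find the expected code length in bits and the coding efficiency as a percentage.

Average length L = Σ p_i × l_i = 3.0000 bits
Entropy H = 2.5654 bits
Efficiency η = H/L × 100% = 85.51%


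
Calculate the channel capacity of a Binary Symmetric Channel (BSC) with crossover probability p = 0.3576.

For BSC with error probability p:
C = 1 - H(p) where H(p) is binary entropy
H(0.3576) = -0.3576 × log₂(0.3576) - 0.6424 × log₂(0.6424)
H(p) = 0.9407
C = 1 - 0.9407 = 0.0593 bits/use


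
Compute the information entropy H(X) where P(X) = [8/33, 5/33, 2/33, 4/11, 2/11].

H(X) = -Σ p(x) log₂ p(x)
  -8/33 × log₂(8/33) = 0.4956
  -5/33 × log₂(5/33) = 0.4125
  -2/33 × log₂(2/33) = 0.2451
  -4/11 × log₂(4/11) = 0.5307
  -2/11 × log₂(2/11) = 0.4472
H(X) = 2.1311 bits


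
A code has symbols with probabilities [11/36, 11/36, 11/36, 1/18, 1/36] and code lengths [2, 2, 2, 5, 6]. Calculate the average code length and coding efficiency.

Average length L = Σ p_i × l_i = 2.2778 bits
Entropy H = 1.9432 bits
Efficiency η = H/L × 100% = 85.31%


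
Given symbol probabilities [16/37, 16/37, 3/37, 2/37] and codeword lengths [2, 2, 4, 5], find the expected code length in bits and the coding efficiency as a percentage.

Average length L = Σ p_i × l_i = 2.3243 bits
Entropy H = 1.5674 bits
Efficiency η = H/L × 100% = 67.44%


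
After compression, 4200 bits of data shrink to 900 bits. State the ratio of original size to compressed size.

Compression ratio = Original / Compressed
= 4200 / 900 = 4.67:1


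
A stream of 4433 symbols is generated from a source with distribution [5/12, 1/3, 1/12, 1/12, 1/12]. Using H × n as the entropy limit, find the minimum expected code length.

Entropy H = 1.9508 bits/symbol
Minimum bits = H × n = 1.9508 × 4433
= 8648.01 bits


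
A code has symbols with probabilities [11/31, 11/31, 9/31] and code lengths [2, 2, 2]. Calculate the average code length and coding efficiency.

Average length L = Σ p_i × l_i = 2.0000 bits
Entropy H = 1.5788 bits
Efficiency η = H/L × 100% = 78.94%


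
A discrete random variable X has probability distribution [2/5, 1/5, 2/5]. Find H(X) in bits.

H(X) = -Σ p(x) log₂ p(x)
  -2/5 × log₂(2/5) = 0.5288
  -1/5 × log₂(1/5) = 0.4644
  -2/5 × log₂(2/5) = 0.5288
H(X) = 1.5219 bits


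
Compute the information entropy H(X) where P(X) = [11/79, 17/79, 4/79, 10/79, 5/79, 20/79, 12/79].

H(X) = -Σ p(x) log₂ p(x)
  -11/79 × log₂(11/79) = 0.3960
  -17/79 × log₂(17/79) = 0.4769
  -4/79 × log₂(4/79) = 0.2179
  -10/79 × log₂(10/79) = 0.3774
  -5/79 × log₂(5/79) = 0.2520
  -20/79 × log₂(20/79) = 0.5017
  -12/79 × log₂(12/79) = 0.4130
H(X) = 2.6351 bits


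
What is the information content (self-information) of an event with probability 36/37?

Information content I(x) = -log₂(p(x))
I = -log₂(36/37) = -log₂(0.9730)
I = 0.0395 bits


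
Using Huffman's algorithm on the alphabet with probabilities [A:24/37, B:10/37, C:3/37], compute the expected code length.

Huffman tree construction:
Combine smallest probabilities repeatedly
Resulting codes:
  A: 1 (length 1)
  B: 01 (length 2)
  C: 00 (length 2)
Average length = Σ p(s) × length(s) = 1.3514 bits


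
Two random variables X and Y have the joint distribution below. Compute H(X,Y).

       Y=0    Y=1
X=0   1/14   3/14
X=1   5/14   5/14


H(X,Y) = -Σ p(x,y) log₂ p(x,y)
  p(0,0)=1/14: -0.0714 × log₂(0.0714) = 0.2720
  p(0,1)=3/14: -0.2143 × log₂(0.2143) = 0.4762
  p(1,0)=5/14: -0.3571 × log₂(0.3571) = 0.5305
  p(1,1)=5/14: -0.3571 × log₂(0.3571) = 0.5305
H(X,Y) = 1.8092 bits


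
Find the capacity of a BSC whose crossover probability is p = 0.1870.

For BSC with error probability p:
C = 1 - H(p) where H(p) is binary entropy
H(0.1870) = -0.1870 × log₂(0.1870) - 0.8130 × log₂(0.8130)
H(p) = 0.6952
C = 1 - 0.6952 = 0.3048 bits/use


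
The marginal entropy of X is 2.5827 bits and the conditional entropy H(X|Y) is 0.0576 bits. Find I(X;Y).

I(X;Y) = H(X) - H(X|Y)
I(X;Y) = 2.5827 - 0.0576 = 2.5251 bits


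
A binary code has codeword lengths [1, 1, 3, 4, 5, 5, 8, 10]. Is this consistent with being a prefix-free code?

Kraft inequality: Σ 2^(-l_i) ≤ 1 for prefix-free code
Calculating: 2^(-1) + 2^(-1) + 2^(-3) + 2^(-4) + 2^(-5) + 2^(-5) + 2^(-8) + 2^(-10)
= 0.5 + 0.5 + 0.125 + 0.0625 + 0.03125 + 0.03125 + 0.00390625 + 0.0009765625
= 1.2549
Since 1.2549 > 1, prefix-free code does not exist


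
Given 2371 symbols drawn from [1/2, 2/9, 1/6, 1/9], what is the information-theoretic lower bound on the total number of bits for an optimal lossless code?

Entropy H = 1.7652 bits/symbol
Minimum bits = H × n = 1.7652 × 2371
= 4185.40 bits


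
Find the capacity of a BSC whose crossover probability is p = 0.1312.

For BSC with error probability p:
C = 1 - H(p) where H(p) is binary entropy
H(0.1312) = -0.1312 × log₂(0.1312) - 0.8688 × log₂(0.8688)
H(p) = 0.5607
C = 1 - 0.5607 = 0.4393 bits/use


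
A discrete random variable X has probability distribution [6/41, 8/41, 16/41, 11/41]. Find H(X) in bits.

H(X) = -Σ p(x) log₂ p(x)
  -6/41 × log₂(6/41) = 0.4057
  -8/41 × log₂(8/41) = 0.4600
  -16/41 × log₂(16/41) = 0.5298
  -11/41 × log₂(11/41) = 0.5093
H(X) = 1.9048 bits


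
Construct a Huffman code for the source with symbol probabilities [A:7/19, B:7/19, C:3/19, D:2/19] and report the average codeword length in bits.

Huffman tree construction:
Combine smallest probabilities repeatedly
Resulting codes:
  A: 11 (length 2)
  B: 0 (length 1)
  C: 101 (length 3)
  D: 100 (length 3)
Average length = Σ p(s) × length(s) = 1.8947 bits


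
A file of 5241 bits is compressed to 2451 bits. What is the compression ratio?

Compression ratio = Original / Compressed
= 5241 / 2451 = 2.14:1


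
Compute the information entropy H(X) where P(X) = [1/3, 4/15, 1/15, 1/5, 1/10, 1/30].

H(X) = -Σ p(x) log₂ p(x)
  -1/3 × log₂(1/3) = 0.5283
  -4/15 × log₂(4/15) = 0.5085
  -1/15 × log₂(1/15) = 0.2605
  -1/5 × log₂(1/5) = 0.4644
  -1/10 × log₂(1/10) = 0.3322
  -1/30 × log₂(1/30) = 0.1636
H(X) = 2.2574 bits


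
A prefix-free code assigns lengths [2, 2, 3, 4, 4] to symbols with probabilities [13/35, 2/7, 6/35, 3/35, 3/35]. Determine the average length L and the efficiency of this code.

Average length L = Σ p_i × l_i = 2.5143 bits
Entropy H = 2.0909 bits
Efficiency η = H/L × 100% = 83.16%


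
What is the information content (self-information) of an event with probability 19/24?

Information content I(x) = -log₂(p(x))
I = -log₂(19/24) = -log₂(0.7917)
I = 0.3370 bits


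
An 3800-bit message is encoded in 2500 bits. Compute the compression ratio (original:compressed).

Compression ratio = Original / Compressed
= 3800 / 2500 = 1.52:1


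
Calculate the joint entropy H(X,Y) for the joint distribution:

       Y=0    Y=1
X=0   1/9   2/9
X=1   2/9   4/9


H(X,Y) = -Σ p(x,y) log₂ p(x,y)
  p(0,0)=1/9: -0.1111 × log₂(0.1111) = 0.3522
  p(0,1)=2/9: -0.2222 × log₂(0.2222) = 0.4822
  p(1,0)=2/9: -0.2222 × log₂(0.2222) = 0.4822
  p(1,1)=4/9: -0.4444 × log₂(0.4444) = 0.5200
H(X,Y) = 1.8366 bits


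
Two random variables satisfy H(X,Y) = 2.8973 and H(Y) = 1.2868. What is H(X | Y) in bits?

Chain rule: H(X,Y) = H(X|Y) + H(Y)
H(X|Y) = H(X,Y) - H(Y) = 2.8973 - 1.2868 = 1.6105 bits


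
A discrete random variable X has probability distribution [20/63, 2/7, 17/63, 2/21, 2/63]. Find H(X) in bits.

H(X) = -Σ p(x) log₂ p(x)
  -20/63 × log₂(20/63) = 0.5255
  -2/7 × log₂(2/7) = 0.5164
  -17/63 × log₂(17/63) = 0.5100
  -2/21 × log₂(2/21) = 0.3231
  -2/63 × log₂(2/63) = 0.1580
H(X) = 2.0329 bits


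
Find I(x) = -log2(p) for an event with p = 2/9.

Information content I(x) = -log₂(p(x))
I = -log₂(2/9) = -log₂(0.2222)
I = 2.1699 bits


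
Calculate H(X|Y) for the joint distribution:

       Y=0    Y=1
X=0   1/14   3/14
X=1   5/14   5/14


H(X|Y) = Σ_y p(y) H(X|Y=y)
  p(Y=0) = 3/7, H(X|Y=0) = 0.6500
  p(Y=1) = 4/7, H(X|Y=1) = 0.9544
H(X|Y) = 0.4286×0.6500 + 0.5714×0.9544 = 0.8240 bits


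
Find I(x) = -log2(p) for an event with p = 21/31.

Information content I(x) = -log₂(p(x))
I = -log₂(21/31) = -log₂(0.6774)
I = 0.5619 bits


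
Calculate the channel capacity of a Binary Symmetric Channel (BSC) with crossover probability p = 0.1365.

For BSC with error probability p:
C = 1 - H(p) where H(p) is binary entropy
H(0.1365) = -0.1365 × log₂(0.1365) - 0.8635 × log₂(0.8635)
H(p) = 0.5750
C = 1 - 0.5750 = 0.4250 bits/use


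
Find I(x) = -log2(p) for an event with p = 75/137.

Information content I(x) = -log₂(p(x))
I = -log₂(75/137) = -log₂(0.5474)
I = 0.8692 bits


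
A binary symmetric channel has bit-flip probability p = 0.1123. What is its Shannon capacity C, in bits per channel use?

For BSC with error probability p:
C = 1 - H(p) where H(p) is binary entropy
H(0.1123) = -0.1123 × log₂(0.1123) - 0.8877 × log₂(0.8877)
H(p) = 0.5068
C = 1 - 0.5068 = 0.4932 bits/use


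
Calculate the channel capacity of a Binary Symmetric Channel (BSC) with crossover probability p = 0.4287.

For BSC with error probability p:
C = 1 - H(p) where H(p) is binary entropy
H(0.4287) = -0.4287 × log₂(0.4287) - 0.5713 × log₂(0.5713)
H(p) = 0.9853
C = 1 - 0.9853 = 0.0147 bits/use


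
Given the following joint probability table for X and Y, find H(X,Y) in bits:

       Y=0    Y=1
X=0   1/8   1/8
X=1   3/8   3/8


H(X,Y) = -Σ p(x,y) log₂ p(x,y)
  p(0,0)=1/8: -0.1250 × log₂(0.1250) = 0.3750
  p(0,1)=1/8: -0.1250 × log₂(0.1250) = 0.3750
  p(1,0)=3/8: -0.3750 × log₂(0.3750) = 0.5306
  p(1,1)=3/8: -0.3750 × log₂(0.3750) = 0.5306
H(X,Y) = 1.8113 bits


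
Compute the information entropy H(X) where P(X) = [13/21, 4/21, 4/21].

H(X) = -Σ p(x) log₂ p(x)
  -13/21 × log₂(13/21) = 0.4283
  -4/21 × log₂(4/21) = 0.4557
  -4/21 × log₂(4/21) = 0.4557
H(X) = 1.3397 bits


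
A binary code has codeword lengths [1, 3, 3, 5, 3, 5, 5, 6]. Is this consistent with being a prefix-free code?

Kraft inequality: Σ 2^(-l_i) ≤ 1 for prefix-free code
Calculating: 2^(-1) + 2^(-3) + 2^(-3) + 2^(-5) + 2^(-3) + 2^(-5) + 2^(-5) + 2^(-6)
= 0.5 + 0.125 + 0.125 + 0.03125 + 0.125 + 0.03125 + 0.03125 + 0.015625
= 0.9844
Since 0.9844 ≤ 1, prefix-free code exists


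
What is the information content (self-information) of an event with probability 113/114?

Information content I(x) = -log₂(p(x))
I = -log₂(113/114) = -log₂(0.9912)
I = 0.0127 bits


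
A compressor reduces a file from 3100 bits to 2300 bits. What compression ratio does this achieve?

Compression ratio = Original / Compressed
= 3100 / 2300 = 1.35:1


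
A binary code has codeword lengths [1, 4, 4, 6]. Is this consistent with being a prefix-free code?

Kraft inequality: Σ 2^(-l_i) ≤ 1 for prefix-free code
Calculating: 2^(-1) + 2^(-4) + 2^(-4) + 2^(-6)
= 0.5 + 0.0625 + 0.0625 + 0.015625
= 0.6406
Since 0.6406 ≤ 1, prefix-free code exists


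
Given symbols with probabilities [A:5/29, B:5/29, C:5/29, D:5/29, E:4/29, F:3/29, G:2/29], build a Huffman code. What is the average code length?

Huffman tree construction:
Combine smallest probabilities repeatedly
Resulting codes:
  A: 101 (length 3)
  B: 110 (length 3)
  C: 111 (length 3)
  D: 00 (length 2)
  E: 100 (length 3)
  F: 011 (length 3)
  G: 010 (length 3)
Average length = Σ p(s) × length(s) = 2.8276 bits


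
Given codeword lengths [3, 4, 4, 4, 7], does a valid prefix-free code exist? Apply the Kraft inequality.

Kraft inequality: Σ 2^(-l_i) ≤ 1 for prefix-free code
Calculating: 2^(-3) + 2^(-4) + 2^(-4) + 2^(-4) + 2^(-7)
= 0.125 + 0.0625 + 0.0625 + 0.0625 + 0.0078125
= 0.3203
Since 0.3203 ≤ 1, prefix-free code exists


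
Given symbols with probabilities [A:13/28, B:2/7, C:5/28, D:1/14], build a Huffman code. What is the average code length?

Huffman tree construction:
Combine smallest probabilities repeatedly
Resulting codes:
  A: 0 (length 1)
  B: 11 (length 2)
  C: 101 (length 3)
  D: 100 (length 3)
Average length = Σ p(s) × length(s) = 1.7857 bits


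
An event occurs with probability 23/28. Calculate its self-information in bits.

Information content I(x) = -log₂(p(x))
I = -log₂(23/28) = -log₂(0.8214)
I = 0.2838 bits


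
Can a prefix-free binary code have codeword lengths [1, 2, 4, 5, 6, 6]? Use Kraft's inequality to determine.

Kraft inequality: Σ 2^(-l_i) ≤ 1 for prefix-free code
Calculating: 2^(-1) + 2^(-2) + 2^(-4) + 2^(-5) + 2^(-6) + 2^(-6)
= 0.5 + 0.25 + 0.0625 + 0.03125 + 0.015625 + 0.015625
= 0.8750
Since 0.8750 ≤ 1, prefix-free code exists


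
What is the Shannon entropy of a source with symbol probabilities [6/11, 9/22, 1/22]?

H(X) = -Σ p(x) log₂ p(x)
  -6/11 × log₂(6/11) = 0.4770
  -9/22 × log₂(9/22) = 0.5275
  -1/22 × log₂(1/22) = 0.2027
H(X) = 1.2072 bits


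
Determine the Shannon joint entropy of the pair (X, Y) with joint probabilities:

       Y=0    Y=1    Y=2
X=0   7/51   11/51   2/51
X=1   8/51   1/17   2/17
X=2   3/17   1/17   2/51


H(X,Y) = -Σ p(x,y) log₂ p(x,y)
  p(0,0)=7/51: -0.1373 × log₂(0.1373) = 0.3932
  p(0,1)=11/51: -0.2157 × log₂(0.2157) = 0.4773
  p(0,2)=2/51: -0.0392 × log₂(0.0392) = 0.1832
  p(1,0)=8/51: -0.1569 × log₂(0.1569) = 0.4192
  p(1,1)=1/17: -0.0588 × log₂(0.0588) = 0.2404
  p(1,2)=2/17: -0.1176 × log₂(0.1176) = 0.3632
  p(2,0)=3/17: -0.1765 × log₂(0.1765) = 0.4416
  p(2,1)=1/17: -0.0588 × log₂(0.0588) = 0.2404
  p(2,2)=2/51: -0.0392 × log₂(0.0392) = 0.1832
H(X,Y) = 2.9420 bits


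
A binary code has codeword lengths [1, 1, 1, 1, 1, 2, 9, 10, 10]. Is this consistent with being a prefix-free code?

Kraft inequality: Σ 2^(-l_i) ≤ 1 for prefix-free code
Calculating: 2^(-1) + 2^(-1) + 2^(-1) + 2^(-1) + 2^(-1) + 2^(-2) + 2^(-9) + 2^(-10) + 2^(-10)
= 0.5 + 0.5 + 0.5 + 0.5 + 0.5 + 0.25 + 0.001953125 + 0.0009765625 + 0.0009765625
= 2.7539
Since 2.7539 > 1, prefix-free code does not exist


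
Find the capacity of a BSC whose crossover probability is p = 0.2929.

For BSC with error probability p:
C = 1 - H(p) where H(p) is binary entropy
H(0.2929) = -0.2929 × log₂(0.2929) - 0.7071 × log₂(0.7071)
H(p) = 0.8724
C = 1 - 0.8724 = 0.1276 bits/use


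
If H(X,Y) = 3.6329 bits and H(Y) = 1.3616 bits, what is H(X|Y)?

Chain rule: H(X,Y) = H(X|Y) + H(Y)
H(X|Y) = H(X,Y) - H(Y) = 3.6329 - 1.3616 = 2.2713 bits


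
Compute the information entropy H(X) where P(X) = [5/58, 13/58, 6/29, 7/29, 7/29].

H(X) = -Σ p(x) log₂ p(x)
  -5/58 × log₂(5/58) = 0.3048
  -13/58 × log₂(13/58) = 0.4836
  -6/29 × log₂(6/29) = 0.4703
  -7/29 × log₂(7/29) = 0.4950
  -7/29 × log₂(7/29) = 0.4950
H(X) = 2.2487 bits


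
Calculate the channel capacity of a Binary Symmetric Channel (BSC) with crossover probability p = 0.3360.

For BSC with error probability p:
C = 1 - H(p) where H(p) is binary entropy
H(0.3360) = -0.3360 × log₂(0.3360) - 0.6640 × log₂(0.6640)
H(p) = 0.9209
C = 1 - 0.9209 = 0.0791 bits/use


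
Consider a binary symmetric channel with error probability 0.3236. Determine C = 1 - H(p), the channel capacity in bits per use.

For BSC with error probability p:
C = 1 - H(p) where H(p) is binary entropy
H(0.3236) = -0.3236 × log₂(0.3236) - 0.6764 × log₂(0.6764)
H(p) = 0.9083
C = 1 - 0.9083 = 0.0917 bits/use


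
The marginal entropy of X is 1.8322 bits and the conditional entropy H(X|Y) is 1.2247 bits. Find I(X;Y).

I(X;Y) = H(X) - H(X|Y)
I(X;Y) = 1.8322 - 1.2247 = 0.6075 bits


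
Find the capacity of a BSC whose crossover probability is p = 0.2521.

For BSC with error probability p:
C = 1 - H(p) where H(p) is binary entropy
H(0.2521) = -0.2521 × log₂(0.2521) - 0.7479 × log₂(0.7479)
H(p) = 0.8146
C = 1 - 0.8146 = 0.1854 bits/use


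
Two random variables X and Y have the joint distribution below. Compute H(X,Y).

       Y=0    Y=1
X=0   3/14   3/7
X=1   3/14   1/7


H(X,Y) = -Σ p(x,y) log₂ p(x,y)
  p(0,0)=3/14: -0.2143 × log₂(0.2143) = 0.4762
  p(0,1)=3/7: -0.4286 × log₂(0.4286) = 0.5239
  p(1,0)=3/14: -0.2143 × log₂(0.2143) = 0.4762
  p(1,1)=1/7: -0.1429 × log₂(0.1429) = 0.4011
H(X,Y) = 1.8774 bits


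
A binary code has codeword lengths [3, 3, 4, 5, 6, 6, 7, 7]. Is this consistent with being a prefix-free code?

Kraft inequality: Σ 2^(-l_i) ≤ 1 for prefix-free code
Calculating: 2^(-3) + 2^(-3) + 2^(-4) + 2^(-5) + 2^(-6) + 2^(-6) + 2^(-7) + 2^(-7)
= 0.125 + 0.125 + 0.0625 + 0.03125 + 0.015625 + 0.015625 + 0.0078125 + 0.0078125
= 0.3906
Since 0.3906 ≤ 1, prefix-free code exists


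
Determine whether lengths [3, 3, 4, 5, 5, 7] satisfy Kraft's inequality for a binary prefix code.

Kraft inequality: Σ 2^(-l_i) ≤ 1 for prefix-free code
Calculating: 2^(-3) + 2^(-3) + 2^(-4) + 2^(-5) + 2^(-5) + 2^(-7)
= 0.125 + 0.125 + 0.0625 + 0.03125 + 0.03125 + 0.0078125
= 0.3828
Since 0.3828 ≤ 1, prefix-free code exists


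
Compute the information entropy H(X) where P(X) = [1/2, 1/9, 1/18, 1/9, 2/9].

H(X) = -Σ p(x) log₂ p(x)
  -1/2 × log₂(1/2) = 0.5000
  -1/9 × log₂(1/9) = 0.3522
  -1/18 × log₂(1/18) = 0.2317
  -1/9 × log₂(1/9) = 0.3522
  -2/9 × log₂(2/9) = 0.4822
H(X) = 1.9183 bits


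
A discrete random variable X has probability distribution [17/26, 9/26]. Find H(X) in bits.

H(X) = -Σ p(x) log₂ p(x)
  -17/26 × log₂(17/26) = 0.4008
  -9/26 × log₂(9/26) = 0.5298
H(X) = 0.9306 bits


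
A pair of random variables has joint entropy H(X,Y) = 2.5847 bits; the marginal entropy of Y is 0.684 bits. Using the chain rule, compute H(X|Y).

Chain rule: H(X,Y) = H(X|Y) + H(Y)
H(X|Y) = H(X,Y) - H(Y) = 2.5847 - 0.684 = 1.9007 bits


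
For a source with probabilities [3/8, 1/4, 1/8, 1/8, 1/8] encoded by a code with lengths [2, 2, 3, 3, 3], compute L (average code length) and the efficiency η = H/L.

Average length L = Σ p_i × l_i = 2.3750 bits
Entropy H = 2.1556 bits
Efficiency η = H/L × 100% = 90.76%


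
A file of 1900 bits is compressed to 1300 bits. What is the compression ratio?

Compression ratio = Original / Compressed
= 1900 / 1300 = 1.46:1


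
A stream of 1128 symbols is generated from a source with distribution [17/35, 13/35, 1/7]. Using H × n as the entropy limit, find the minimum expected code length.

Entropy H = 1.4378 bits/symbol
Minimum bits = H × n = 1.4378 × 1128
= 1621.83 bits


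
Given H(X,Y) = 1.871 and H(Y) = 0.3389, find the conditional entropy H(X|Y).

Chain rule: H(X,Y) = H(X|Y) + H(Y)
H(X|Y) = H(X,Y) - H(Y) = 1.871 - 0.3389 = 1.5321 bits


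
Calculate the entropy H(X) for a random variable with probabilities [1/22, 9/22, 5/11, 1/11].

H(X) = -Σ p(x) log₂ p(x)
  -1/22 × log₂(1/22) = 0.2027
  -9/22 × log₂(9/22) = 0.5275
  -5/11 × log₂(5/11) = 0.5170
  -1/11 × log₂(1/11) = 0.3145
H(X) = 1.5618 bits


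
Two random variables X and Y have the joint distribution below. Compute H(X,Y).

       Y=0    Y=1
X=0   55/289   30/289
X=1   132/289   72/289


H(X,Y) = -Σ p(x,y) log₂ p(x,y)
  p(0,0)=55/289: -0.1903 × log₂(0.1903) = 0.4555
  p(0,1)=30/289: -0.1038 × log₂(0.1038) = 0.3392
  p(1,0)=132/289: -0.4567 × log₂(0.4567) = 0.5164
  p(1,1)=72/289: -0.2491 × log₂(0.2491) = 0.4995
H(X,Y) = 1.8106 bits


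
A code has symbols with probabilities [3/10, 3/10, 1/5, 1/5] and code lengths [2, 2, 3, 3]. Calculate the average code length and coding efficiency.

Average length L = Σ p_i × l_i = 2.4000 bits
Entropy H = 1.9710 bits
Efficiency η = H/L × 100% = 82.12%


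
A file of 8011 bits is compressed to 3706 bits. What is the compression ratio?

Compression ratio = Original / Compressed
= 8011 / 3706 = 2.16:1


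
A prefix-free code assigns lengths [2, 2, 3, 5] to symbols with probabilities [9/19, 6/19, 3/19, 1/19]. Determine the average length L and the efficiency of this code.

Average length L = Σ p_i × l_i = 2.3158 bits
Entropy H = 1.6798 bits
Efficiency η = H/L × 100% = 72.54%


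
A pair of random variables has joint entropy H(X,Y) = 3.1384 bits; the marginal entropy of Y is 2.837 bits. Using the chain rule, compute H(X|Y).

Chain rule: H(X,Y) = H(X|Y) + H(Y)
H(X|Y) = H(X,Y) - H(Y) = 3.1384 - 2.837 = 0.3014 bits


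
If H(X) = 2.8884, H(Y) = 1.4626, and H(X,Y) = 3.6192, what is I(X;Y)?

I(X;Y) = H(X) + H(Y) - H(X,Y)
I(X;Y) = 2.8884 + 1.4626 - 3.6192 = 0.7318 bits


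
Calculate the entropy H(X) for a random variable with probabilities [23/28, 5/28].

H(X) = -Σ p(x) log₂ p(x)
  -23/28 × log₂(23/28) = 0.2331
  -5/28 × log₂(5/28) = 0.4438
H(X) = 0.6769 bits


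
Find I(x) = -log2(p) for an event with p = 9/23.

Information content I(x) = -log₂(p(x))
I = -log₂(9/23) = -log₂(0.3913)
I = 1.3536 bits


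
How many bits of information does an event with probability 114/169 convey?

Information content I(x) = -log₂(p(x))
I = -log₂(114/169) = -log₂(0.6746)
I = 0.5680 bits


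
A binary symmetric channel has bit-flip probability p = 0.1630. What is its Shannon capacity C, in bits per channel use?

For BSC with error probability p:
C = 1 - H(p) where H(p) is binary entropy
H(0.1630) = -0.1630 × log₂(0.1630) - 0.8370 × log₂(0.8370)
H(p) = 0.6414
C = 1 - 0.6414 = 0.3586 bits/use


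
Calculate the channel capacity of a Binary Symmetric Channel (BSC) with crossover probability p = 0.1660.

For BSC with error probability p:
C = 1 - H(p) where H(p) is binary entropy
H(0.1660) = -0.1660 × log₂(0.1660) - 0.8340 × log₂(0.8340)
H(p) = 0.6485
C = 1 - 0.6485 = 0.3515 bits/use


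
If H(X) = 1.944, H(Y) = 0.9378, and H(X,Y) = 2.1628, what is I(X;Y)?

I(X;Y) = H(X) + H(Y) - H(X,Y)
I(X;Y) = 1.944 + 0.9378 - 2.1628 = 0.719 bits


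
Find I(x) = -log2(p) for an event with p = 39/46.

Information content I(x) = -log₂(p(x))
I = -log₂(39/46) = -log₂(0.8478)
I = 0.2382 bits


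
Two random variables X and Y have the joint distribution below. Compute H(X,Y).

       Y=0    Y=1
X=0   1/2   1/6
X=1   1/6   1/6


H(X,Y) = -Σ p(x,y) log₂ p(x,y)
  p(0,0)=1/2: -0.5000 × log₂(0.5000) = 0.5000
  p(0,1)=1/6: -0.1667 × log₂(0.1667) = 0.4308
  p(1,0)=1/6: -0.1667 × log₂(0.1667) = 0.4308
  p(1,1)=1/6: -0.1667 × log₂(0.1667) = 0.4308
H(X,Y) = 1.7925 bits


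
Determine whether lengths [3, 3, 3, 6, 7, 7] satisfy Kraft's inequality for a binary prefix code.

Kraft inequality: Σ 2^(-l_i) ≤ 1 for prefix-free code
Calculating: 2^(-3) + 2^(-3) + 2^(-3) + 2^(-6) + 2^(-7) + 2^(-7)
= 0.125 + 0.125 + 0.125 + 0.015625 + 0.0078125 + 0.0078125
= 0.4062
Since 0.4062 ≤ 1, prefix-free code exists


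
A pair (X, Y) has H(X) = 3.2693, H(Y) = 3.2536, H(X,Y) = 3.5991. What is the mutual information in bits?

I(X;Y) = H(X) + H(Y) - H(X,Y)
I(X;Y) = 3.2693 + 3.2536 - 3.5991 = 2.9238 bits


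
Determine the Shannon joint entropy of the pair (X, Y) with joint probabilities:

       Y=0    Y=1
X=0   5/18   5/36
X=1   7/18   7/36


H(X,Y) = -Σ p(x,y) log₂ p(x,y)
  p(0,0)=5/18: -0.2778 × log₂(0.2778) = 0.5133
  p(0,1)=5/36: -0.1389 × log₂(0.1389) = 0.3956
  p(1,0)=7/18: -0.3889 × log₂(0.3889) = 0.5299
  p(1,1)=7/36: -0.1944 × log₂(0.1944) = 0.4594
H(X,Y) = 1.8982 bits


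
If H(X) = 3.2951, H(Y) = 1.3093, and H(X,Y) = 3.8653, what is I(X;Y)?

I(X;Y) = H(X) + H(Y) - H(X,Y)
I(X;Y) = 3.2951 + 1.3093 - 3.8653 = 0.7391 bits


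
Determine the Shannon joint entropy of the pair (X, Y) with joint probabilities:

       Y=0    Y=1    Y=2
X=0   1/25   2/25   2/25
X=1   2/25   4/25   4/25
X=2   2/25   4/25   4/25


H(X,Y) = -Σ p(x,y) log₂ p(x,y)
  p(0,0)=1/25: -0.0400 × log₂(0.0400) = 0.1858
  p(0,1)=2/25: -0.0800 × log₂(0.0800) = 0.2915
  p(0,2)=2/25: -0.0800 × log₂(0.0800) = 0.2915
  p(1,0)=2/25: -0.0800 × log₂(0.0800) = 0.2915
  p(1,1)=4/25: -0.1600 × log₂(0.1600) = 0.4230
  p(1,2)=4/25: -0.1600 × log₂(0.1600) = 0.4230
  p(2,0)=2/25: -0.0800 × log₂(0.0800) = 0.2915
  p(2,1)=4/25: -0.1600 × log₂(0.1600) = 0.4230
  p(2,2)=4/25: -0.1600 × log₂(0.1600) = 0.4230
H(X,Y) = 3.0439 bits


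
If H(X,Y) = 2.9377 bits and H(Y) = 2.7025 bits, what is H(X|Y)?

Chain rule: H(X,Y) = H(X|Y) + H(Y)
H(X|Y) = H(X,Y) - H(Y) = 2.9377 - 2.7025 = 0.2352 bits


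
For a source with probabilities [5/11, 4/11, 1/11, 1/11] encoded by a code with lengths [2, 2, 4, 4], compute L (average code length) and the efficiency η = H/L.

Average length L = Σ p_i × l_i = 2.3636 bits
Entropy H = 1.6767 bits
Efficiency η = H/L × 100% = 70.94%


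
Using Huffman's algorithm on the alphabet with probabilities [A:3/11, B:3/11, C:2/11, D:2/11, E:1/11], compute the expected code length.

Huffman tree construction:
Combine smallest probabilities repeatedly
Resulting codes:
  A: 01 (length 2)
  B: 10 (length 2)
  C: 111 (length 3)
  D: 00 (length 2)
  E: 110 (length 3)
Average length = Σ p(s) × length(s) = 2.2727 bits


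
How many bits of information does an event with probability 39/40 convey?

Information content I(x) = -log₂(p(x))
I = -log₂(39/40) = -log₂(0.9750)
I = 0.0365 bits


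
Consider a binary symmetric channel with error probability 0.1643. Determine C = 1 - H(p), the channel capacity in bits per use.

For BSC with error probability p:
C = 1 - H(p) where H(p) is binary entropy
H(0.1643) = -0.1643 × log₂(0.1643) - 0.8357 × log₂(0.8357)
H(p) = 0.6445
C = 1 - 0.6445 = 0.3555 bits/use


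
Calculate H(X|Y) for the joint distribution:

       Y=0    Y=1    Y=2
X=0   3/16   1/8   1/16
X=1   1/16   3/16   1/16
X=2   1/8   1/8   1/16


H(X|Y) = Σ_y p(y) H(X|Y=y)
  p(Y=0) = 3/8, H(X|Y=0) = 1.4591
  p(Y=1) = 7/16, H(X|Y=1) = 1.5567
  p(Y=2) = 3/16, H(X|Y=2) = 1.5850
H(X|Y) = 0.3750×1.4591 + 0.4375×1.5567 + 0.1875×1.5850 = 1.5254 bits


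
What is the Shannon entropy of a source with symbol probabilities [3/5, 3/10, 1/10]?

H(X) = -Σ p(x) log₂ p(x)
  -3/5 × log₂(3/5) = 0.4422
  -3/10 × log₂(3/10) = 0.5211
  -1/10 × log₂(1/10) = 0.3322
H(X) = 1.2955 bits


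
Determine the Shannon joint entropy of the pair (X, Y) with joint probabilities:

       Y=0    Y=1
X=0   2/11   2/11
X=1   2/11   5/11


H(X,Y) = -Σ p(x,y) log₂ p(x,y)
  p(0,0)=2/11: -0.1818 × log₂(0.1818) = 0.4472
  p(0,1)=2/11: -0.1818 × log₂(0.1818) = 0.4472
  p(1,0)=2/11: -0.1818 × log₂(0.1818) = 0.4472
  p(1,1)=5/11: -0.4545 × log₂(0.4545) = 0.5170
H(X,Y) = 1.8586 bits


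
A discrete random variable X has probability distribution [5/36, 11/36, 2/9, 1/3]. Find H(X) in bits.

H(X) = -Σ p(x) log₂ p(x)
  -5/36 × log₂(5/36) = 0.3956
  -11/36 × log₂(11/36) = 0.5227
  -2/9 × log₂(2/9) = 0.4822
  -1/3 × log₂(1/3) = 0.5283
H(X) = 1.9287 bits


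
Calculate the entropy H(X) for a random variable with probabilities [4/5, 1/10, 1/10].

H(X) = -Σ p(x) log₂ p(x)
  -4/5 × log₂(4/5) = 0.2575
  -1/10 × log₂(1/10) = 0.3322
  -1/10 × log₂(1/10) = 0.3322
H(X) = 0.9219 bits


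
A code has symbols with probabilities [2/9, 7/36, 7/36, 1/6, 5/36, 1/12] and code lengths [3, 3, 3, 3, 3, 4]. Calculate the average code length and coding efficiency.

Average length L = Σ p_i × l_i = 3.0833 bits
Entropy H = 2.5261 bits
Efficiency η = H/L × 100% = 81.93%


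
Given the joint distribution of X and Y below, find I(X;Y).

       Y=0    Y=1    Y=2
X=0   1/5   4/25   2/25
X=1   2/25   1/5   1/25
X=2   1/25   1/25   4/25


H(X) = 1.5413, H(Y) = 1.5690, H(X,Y) = 2.9151
I(X;Y) = H(X) + H(Y) - H(X,Y) = 0.1953 bits


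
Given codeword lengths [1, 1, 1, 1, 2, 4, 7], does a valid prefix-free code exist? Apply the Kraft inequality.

Kraft inequality: Σ 2^(-l_i) ≤ 1 for prefix-free code
Calculating: 2^(-1) + 2^(-1) + 2^(-1) + 2^(-1) + 2^(-2) + 2^(-4) + 2^(-7)
= 0.5 + 0.5 + 0.5 + 0.5 + 0.25 + 0.0625 + 0.0078125
= 2.3203
Since 2.3203 > 1, prefix-free code does not exist


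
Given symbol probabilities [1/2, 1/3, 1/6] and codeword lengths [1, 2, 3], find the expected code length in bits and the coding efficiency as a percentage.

Average length L = Σ p_i × l_i = 1.6667 bits
Entropy H = 1.4591 bits
Efficiency η = H/L × 100% = 87.55%


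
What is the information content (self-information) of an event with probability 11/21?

Information content I(x) = -log₂(p(x))
I = -log₂(11/21) = -log₂(0.5238)
I = 0.9329 bits


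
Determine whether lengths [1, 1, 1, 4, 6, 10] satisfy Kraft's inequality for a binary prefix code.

Kraft inequality: Σ 2^(-l_i) ≤ 1 for prefix-free code
Calculating: 2^(-1) + 2^(-1) + 2^(-1) + 2^(-4) + 2^(-6) + 2^(-10)
= 0.5 + 0.5 + 0.5 + 0.0625 + 0.015625 + 0.0009765625
= 1.5791
Since 1.5791 > 1, prefix-free code does not exist


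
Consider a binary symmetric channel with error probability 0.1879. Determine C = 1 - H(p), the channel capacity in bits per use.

For BSC with error probability p:
C = 1 - H(p) where H(p) is binary entropy
H(0.1879) = -0.1879 × log₂(0.1879) - 0.8121 × log₂(0.8121)
H(p) = 0.6971
C = 1 - 0.6971 = 0.3029 bits/use


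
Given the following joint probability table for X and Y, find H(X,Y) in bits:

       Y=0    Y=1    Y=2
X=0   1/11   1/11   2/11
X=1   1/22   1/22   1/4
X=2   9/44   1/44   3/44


H(X,Y) = -Σ p(x,y) log₂ p(x,y)
  p(0,0)=1/11: -0.0909 × log₂(0.0909) = 0.3145
  p(0,1)=1/11: -0.0909 × log₂(0.0909) = 0.3145
  p(0,2)=2/11: -0.1818 × log₂(0.1818) = 0.4472
  p(1,0)=1/22: -0.0455 × log₂(0.0455) = 0.2027
  p(1,1)=1/22: -0.0455 × log₂(0.0455) = 0.2027
  p(1,2)=1/4: -0.2500 × log₂(0.2500) = 0.5000
  p(2,0)=9/44: -0.2045 × log₂(0.2045) = 0.4683
  p(2,1)=1/44: -0.0227 × log₂(0.0227) = 0.1241
  p(2,2)=3/44: -0.0682 × log₂(0.0682) = 0.2642
H(X,Y) = 2.8381 bits


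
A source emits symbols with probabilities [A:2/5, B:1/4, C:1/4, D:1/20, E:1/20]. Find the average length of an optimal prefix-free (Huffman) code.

Huffman tree construction:
Combine smallest probabilities repeatedly
Resulting codes:
  A: 0 (length 1)
  B: 111 (length 3)
  C: 10 (length 2)
  D: 1100 (length 4)
  E: 1101 (length 4)
Average length = Σ p(s) × length(s) = 2.0500 bits


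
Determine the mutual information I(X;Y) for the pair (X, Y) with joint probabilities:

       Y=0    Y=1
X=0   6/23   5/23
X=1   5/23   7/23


H(X) = 0.9986, H(Y) = 0.9986, H(X,Y) = 1.9853
I(X;Y) = H(X) + H(Y) - H(X,Y) = 0.0120 bits


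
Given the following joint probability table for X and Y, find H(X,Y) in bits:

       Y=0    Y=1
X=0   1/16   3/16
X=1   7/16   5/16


H(X,Y) = -Σ p(x,y) log₂ p(x,y)
  p(0,0)=1/16: -0.0625 × log₂(0.0625) = 0.2500
  p(0,1)=3/16: -0.1875 × log₂(0.1875) = 0.4528
  p(1,0)=7/16: -0.4375 × log₂(0.4375) = 0.5218
  p(1,1)=5/16: -0.3125 × log₂(0.3125) = 0.5244
H(X,Y) = 1.7490 bits


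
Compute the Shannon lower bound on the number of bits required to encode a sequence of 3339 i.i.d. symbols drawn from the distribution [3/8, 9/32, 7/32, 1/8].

Entropy H = 1.9000 bits/symbol
Minimum bits = H × n = 1.9000 × 3339
= 6344.06 bits


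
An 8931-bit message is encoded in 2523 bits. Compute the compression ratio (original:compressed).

Compression ratio = Original / Compressed
= 8931 / 2523 = 3.54:1


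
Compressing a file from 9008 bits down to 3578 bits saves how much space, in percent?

Space savings = (1 - Compressed/Original) × 100%
= (1 - 3578/9008) × 100%
= 60.28%


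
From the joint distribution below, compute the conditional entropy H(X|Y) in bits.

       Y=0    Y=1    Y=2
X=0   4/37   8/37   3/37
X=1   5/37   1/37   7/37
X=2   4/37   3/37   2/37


H(X|Y) = Σ_y p(y) H(X|Y=y)
  p(Y=0) = 13/37, H(X|Y=0) = 1.5766
  p(Y=1) = 12/37, H(X|Y=1) = 1.1887
  p(Y=2) = 12/37, H(X|Y=2) = 1.3844
H(X|Y) = 0.3514×1.5766 + 0.3243×1.1887 + 0.3243×1.3844 = 1.3885 bits
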